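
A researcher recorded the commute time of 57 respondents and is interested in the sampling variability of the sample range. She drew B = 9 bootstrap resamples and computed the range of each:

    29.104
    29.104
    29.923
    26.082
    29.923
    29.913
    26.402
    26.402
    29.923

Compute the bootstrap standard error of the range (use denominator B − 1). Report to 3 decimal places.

Bootstrap SE is the standard deviation of the 9 replicate ranges.
Mean of replicates: (29.104 + 29.104 + 29.923 + 26.082 + 29.923 + 29.913 + 26.402 + 26.402 + 29.923) / 9 = 256.7760 / 9 = 28.5307
Sum of squared deviations: (+0.5733)² + (+0.5733)² + (+1.3923)² + (−2.4487)² + (+1.3923)² + (+1.3823)² + (−2.1287)² + (−2.1287)² + (+1.3923)² = 23.4425
Variance = 23.4425 / 8 = 2.9303
SE* = √2.9303

SE* = 1.712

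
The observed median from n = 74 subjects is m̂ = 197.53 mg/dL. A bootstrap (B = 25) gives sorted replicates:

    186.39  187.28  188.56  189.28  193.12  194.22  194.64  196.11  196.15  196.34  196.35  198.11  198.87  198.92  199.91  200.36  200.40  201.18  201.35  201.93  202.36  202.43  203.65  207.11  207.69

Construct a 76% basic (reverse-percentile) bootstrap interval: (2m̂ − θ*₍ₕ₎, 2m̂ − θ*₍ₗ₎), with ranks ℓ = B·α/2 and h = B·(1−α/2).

Percentile endpoints at ranks 3 and 22: θ*₍3₎ = 188.56, θ*₍22₎ = 202.43.
Basic interval reflects these around m̂:
  lower = 2 × 197.53 − 202.43 = 192.63
  upper = 2 × 197.53 − 188.56 = 206.50

(192.63, 206.50)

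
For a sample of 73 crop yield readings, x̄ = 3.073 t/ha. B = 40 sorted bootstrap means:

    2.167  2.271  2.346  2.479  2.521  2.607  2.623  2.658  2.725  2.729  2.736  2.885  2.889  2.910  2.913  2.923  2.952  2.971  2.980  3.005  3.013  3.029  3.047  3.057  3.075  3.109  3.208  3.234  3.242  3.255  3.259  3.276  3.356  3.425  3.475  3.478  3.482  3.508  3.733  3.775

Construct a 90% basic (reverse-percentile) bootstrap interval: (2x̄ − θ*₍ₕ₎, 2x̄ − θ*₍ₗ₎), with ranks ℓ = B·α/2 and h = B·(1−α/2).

(2.638, 3.875)

Percentile endpoints at ranks 2 and 38: θ*₍2₎ = 2.271, θ*₍38₎ = 3.508.
Basic interval reflects these around x̄:
  lower = 2 × 3.073 − 3.508 = 2.638
  upper = 2 × 3.073 − 2.271 = 3.875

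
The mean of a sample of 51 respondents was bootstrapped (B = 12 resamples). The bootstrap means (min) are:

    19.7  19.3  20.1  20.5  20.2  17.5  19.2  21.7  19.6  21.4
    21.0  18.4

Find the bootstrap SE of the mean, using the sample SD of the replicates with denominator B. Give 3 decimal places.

Bootstrap SE is the standard deviation of the 12 replicate means.
Mean of replicates: (19.7 + 19.3 + 20.1 + 20.5 + 20.2 + 17.5 + 19.2 + 21.7 + 19.6 + 21.4 + 21.0 + 18.4) / 12 = 238.6000 / 12 = 19.8833
Sum of squared deviations: (−0.1833)² + (−0.5833)² + (+0.2167)² + (+0.6167)² + (+0.3167)² + (−2.3833)² + (−0.6833)² + (+1.8167)² + (−0.2833)² + (+1.5167)² + (+1.1167)² + (−1.4833)² = 16.1767
Variance = 16.1767 / 12 = 1.3481
SE* = √1.3481

SE* = 1.161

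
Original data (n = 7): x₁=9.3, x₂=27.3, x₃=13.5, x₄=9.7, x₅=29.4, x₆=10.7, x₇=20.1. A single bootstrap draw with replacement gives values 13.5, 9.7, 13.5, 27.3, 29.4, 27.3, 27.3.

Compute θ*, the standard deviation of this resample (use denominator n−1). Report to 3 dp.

θ* = 8.462

Mean = 21.1429; sum of squared deviations = 429.6771
s² = 429.6771 / 6 = 71.6129
s = √71.6129 = 8.462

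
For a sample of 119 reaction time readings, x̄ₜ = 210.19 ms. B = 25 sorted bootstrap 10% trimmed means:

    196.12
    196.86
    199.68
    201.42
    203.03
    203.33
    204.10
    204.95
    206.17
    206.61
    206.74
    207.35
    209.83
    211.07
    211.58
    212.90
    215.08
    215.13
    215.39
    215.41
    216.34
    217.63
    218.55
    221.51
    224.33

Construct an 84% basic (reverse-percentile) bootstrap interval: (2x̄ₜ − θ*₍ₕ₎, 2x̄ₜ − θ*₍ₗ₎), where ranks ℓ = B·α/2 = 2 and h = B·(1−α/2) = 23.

Percentile endpoints at ranks 2 and 23: θ*₍2₎ = 196.86, θ*₍23₎ = 218.55.
Basic interval reflects these around x̄ₜ:
  lower = 2 × 210.19 − 218.55 = 201.83
  upper = 2 × 210.19 − 196.86 = 223.52

(201.83, 223.52)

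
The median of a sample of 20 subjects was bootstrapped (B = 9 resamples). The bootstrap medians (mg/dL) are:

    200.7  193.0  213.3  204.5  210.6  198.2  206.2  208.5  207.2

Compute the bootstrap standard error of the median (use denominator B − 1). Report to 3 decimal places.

Bootstrap SE is the standard deviation of the 9 replicate medians.
Mean of replicates: (200.7 + 193.0 + 213.3 + 204.5 + 210.6 + 198.2 + 206.2 + 208.5 + 207.2) / 9 = 1842.2000 / 9 = 204.6889
Sum of squared deviations: (−3.9889)² + (−11.6889)² + (+8.6111)² + (−0.1889)² + (+5.9111)² + (−6.4889)² + (+1.5111)² + (+3.8111)² + (+2.5111)² = 326.8889
Variance = 326.8889 / 8 = 40.8611
SE* = √40.8611

SE* = 6.392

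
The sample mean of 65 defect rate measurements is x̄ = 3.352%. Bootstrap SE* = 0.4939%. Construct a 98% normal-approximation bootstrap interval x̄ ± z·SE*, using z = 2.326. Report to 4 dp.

(2.2032, 4.5008)

Margin = 2.326 × 0.4939 = 1.14881
Interval: 3.352 ± 1.14881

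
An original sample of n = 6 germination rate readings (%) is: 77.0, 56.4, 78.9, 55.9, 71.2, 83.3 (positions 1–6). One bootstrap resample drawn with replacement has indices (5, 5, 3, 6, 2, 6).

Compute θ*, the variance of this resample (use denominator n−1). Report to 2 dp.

Resample values: 71.2, 71.2, 78.9, 83.3, 56.4, 83.3.
Mean = 74.0500; sum of squared deviations = 522.4150
s² = 522.4150 / 5 = 104.4830

θ* = 104.48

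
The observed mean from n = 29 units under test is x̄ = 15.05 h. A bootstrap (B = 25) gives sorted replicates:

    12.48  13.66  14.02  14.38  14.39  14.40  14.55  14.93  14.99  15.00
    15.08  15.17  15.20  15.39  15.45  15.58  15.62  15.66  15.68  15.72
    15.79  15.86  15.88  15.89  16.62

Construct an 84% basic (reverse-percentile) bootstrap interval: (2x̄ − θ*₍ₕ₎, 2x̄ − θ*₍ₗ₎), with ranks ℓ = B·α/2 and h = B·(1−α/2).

(14.22, 16.44)

Percentile endpoints at ranks 2 and 23: θ*₍2₎ = 13.66, θ*₍23₎ = 15.88.
Basic interval reflects these around x̄:
  lower = 2 × 15.05 − 15.88 = 14.22
  upper = 2 × 15.05 − 13.66 = 16.44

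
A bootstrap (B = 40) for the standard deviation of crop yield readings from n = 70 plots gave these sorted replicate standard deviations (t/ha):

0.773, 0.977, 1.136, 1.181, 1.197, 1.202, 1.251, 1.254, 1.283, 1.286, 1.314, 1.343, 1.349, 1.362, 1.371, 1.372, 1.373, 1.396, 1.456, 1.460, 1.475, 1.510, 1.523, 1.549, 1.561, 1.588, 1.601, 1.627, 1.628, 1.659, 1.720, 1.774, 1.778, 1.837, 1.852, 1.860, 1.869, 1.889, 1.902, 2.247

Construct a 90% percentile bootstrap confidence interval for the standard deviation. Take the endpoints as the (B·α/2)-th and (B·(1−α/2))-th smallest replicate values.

α = 0.10; lower rank = 40 × 0.050 = 2; upper rank = 40 × 0.950 = 38.
The 2nd smallest replicate is 0.977; the 38th is 1.889.

(0.977, 1.889)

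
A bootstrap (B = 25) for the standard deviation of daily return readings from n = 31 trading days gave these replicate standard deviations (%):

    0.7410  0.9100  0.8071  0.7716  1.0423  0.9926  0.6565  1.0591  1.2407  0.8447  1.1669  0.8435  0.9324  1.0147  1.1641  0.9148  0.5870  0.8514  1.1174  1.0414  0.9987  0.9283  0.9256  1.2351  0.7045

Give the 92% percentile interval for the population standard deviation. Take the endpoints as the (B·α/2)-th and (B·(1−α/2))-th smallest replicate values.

(0.5870, 1.2351)

Sorted replicates: 0.5870, 0.6565, 0.7045, 0.7410, 0.7716, 0.8071, 0.8435, 0.8447, 0.8514, 0.9100, 0.9148, 0.9256, 0.9283, 0.9324, 0.9926, 0.9987, 1.0147, 1.0414, 1.0423, 1.0591, 1.1174, 1.1641, 1.1669, 1.2351, 1.2407
α = 0.08; lower rank = 25 × 0.040 = 1; upper rank = 25 × 0.960 = 24.
The 1st smallest replicate is 0.5870; the 24th is 1.2351.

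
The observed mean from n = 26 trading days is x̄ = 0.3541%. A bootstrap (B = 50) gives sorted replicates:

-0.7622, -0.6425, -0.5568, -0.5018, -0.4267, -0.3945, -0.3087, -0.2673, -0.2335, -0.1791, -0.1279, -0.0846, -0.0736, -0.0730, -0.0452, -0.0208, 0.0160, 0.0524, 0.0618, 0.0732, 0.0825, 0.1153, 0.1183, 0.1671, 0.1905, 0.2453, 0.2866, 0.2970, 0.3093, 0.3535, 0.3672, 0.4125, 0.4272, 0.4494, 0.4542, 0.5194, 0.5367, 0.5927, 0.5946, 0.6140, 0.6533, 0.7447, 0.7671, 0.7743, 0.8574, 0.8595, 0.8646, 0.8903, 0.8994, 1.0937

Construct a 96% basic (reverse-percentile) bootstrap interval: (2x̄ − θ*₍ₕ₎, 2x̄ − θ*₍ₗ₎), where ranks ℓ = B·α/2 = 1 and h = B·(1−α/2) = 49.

(-0.1912, 1.4704)

Percentile endpoints at ranks 1 and 49: θ*₍1₎ = -0.7622, θ*₍49₎ = 0.8994.
Basic interval reflects these around x̄:
  lower = 2 × 0.3541 − 0.8994 = -0.1912
  upper = 2 × 0.3541 − -0.7622 = 1.4704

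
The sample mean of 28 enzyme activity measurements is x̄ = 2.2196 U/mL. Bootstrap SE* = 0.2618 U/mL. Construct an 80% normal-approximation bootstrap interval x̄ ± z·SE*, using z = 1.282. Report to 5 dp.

Margin = 1.282 × 0.2618 = 0.335628
Interval: 2.2196 ± 0.335628

(1.88397, 2.55523)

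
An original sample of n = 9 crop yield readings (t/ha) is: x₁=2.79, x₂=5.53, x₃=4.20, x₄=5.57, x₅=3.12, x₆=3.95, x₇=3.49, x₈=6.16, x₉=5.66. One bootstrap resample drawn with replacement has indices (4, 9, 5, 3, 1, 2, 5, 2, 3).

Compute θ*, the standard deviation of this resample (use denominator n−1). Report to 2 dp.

Resample values: 5.57, 5.66, 3.12, 4.20, 2.79, 5.53, 3.12, 5.53, 4.20.
Mean = 4.4133; sum of squared deviations = 11.4576
s² = 11.4576 / 8 = 1.4322
s = √1.4322 = 1.20

θ* = 1.20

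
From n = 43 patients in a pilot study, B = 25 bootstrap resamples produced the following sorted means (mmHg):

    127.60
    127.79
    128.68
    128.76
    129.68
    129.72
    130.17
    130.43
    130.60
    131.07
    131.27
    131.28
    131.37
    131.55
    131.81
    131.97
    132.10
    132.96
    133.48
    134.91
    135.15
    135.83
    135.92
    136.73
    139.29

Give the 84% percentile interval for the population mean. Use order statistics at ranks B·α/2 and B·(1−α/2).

(127.79, 135.92)

α = 0.16; lower rank = 25 × 0.080 = 2; upper rank = 25 × 0.920 = 23.
The 2nd smallest replicate is 127.79; the 23rd is 135.92.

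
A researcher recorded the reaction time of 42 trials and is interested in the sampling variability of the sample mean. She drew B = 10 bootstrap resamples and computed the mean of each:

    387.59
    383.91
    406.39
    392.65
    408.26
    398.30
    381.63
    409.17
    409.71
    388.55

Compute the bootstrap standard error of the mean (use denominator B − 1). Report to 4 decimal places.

Bootstrap SE is the standard deviation of the 10 replicate means.
Mean of replicates: (387.59 + 383.91 + 406.39 + 392.65 + 408.26 + 398.30 + 381.63 + 409.17 + 409.71 + 388.55) / 10 = 3966.16000 / 10 = 396.61600
Sum of squared deviations: (−9.02600)² + (−12.70600)² + (+9.77400)² + (−3.96600)² + (+11.64400)² + (+1.68400)² + (−14.98600)² + (+12.55400)² + (+13.09400)² + (−8.06600)² = 1111.28624
Variance = 1111.28624 / 9 = 123.47625
SE* = √123.47625

SE* = 11.1120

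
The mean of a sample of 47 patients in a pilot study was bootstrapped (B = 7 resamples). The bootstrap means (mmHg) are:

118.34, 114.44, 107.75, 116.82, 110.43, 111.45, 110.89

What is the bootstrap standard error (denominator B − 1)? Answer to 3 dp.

SE* = 3.788

Bootstrap SE is the standard deviation of the 7 replicate means.
Mean of replicates: (118.34 + 114.44 + 107.75 + 116.82 + 110.43 + 111.45 + 110.89) / 7 = 790.1200 / 7 = 112.8743
Sum of squared deviations: (+5.4657)² + (+1.5657)² + (−5.1243)² + (+3.9457)² + (−2.4443)² + (−1.4243)² + (−1.9843)² = 86.0930
Variance = 86.0930 / 6 = 14.3488
SE* = √14.3488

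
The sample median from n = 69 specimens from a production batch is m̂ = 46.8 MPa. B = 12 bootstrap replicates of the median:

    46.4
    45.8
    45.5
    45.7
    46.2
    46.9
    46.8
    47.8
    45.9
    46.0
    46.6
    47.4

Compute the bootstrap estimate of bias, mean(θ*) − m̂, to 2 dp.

mean(θ*) = (46.4 + 45.8 + 45.5 + 45.7 + 46.2 + 46.9 + 46.8 + 47.8 + 45.9 + 46.0 + 46.6 + 47.4) / 12 = 46.417
bias = 46.417 − 46.8

bias = −0.38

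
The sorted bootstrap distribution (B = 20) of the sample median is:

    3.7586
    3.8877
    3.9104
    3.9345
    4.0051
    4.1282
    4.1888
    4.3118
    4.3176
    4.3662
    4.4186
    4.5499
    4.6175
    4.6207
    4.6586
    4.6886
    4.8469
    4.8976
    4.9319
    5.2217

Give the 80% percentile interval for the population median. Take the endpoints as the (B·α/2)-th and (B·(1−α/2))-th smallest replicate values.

(3.8877, 4.8976)

α = 0.20; lower rank = 20 × 0.100 = 2; upper rank = 20 × 0.900 = 18.
The 2nd smallest replicate is 3.8877; the 18th is 4.8976.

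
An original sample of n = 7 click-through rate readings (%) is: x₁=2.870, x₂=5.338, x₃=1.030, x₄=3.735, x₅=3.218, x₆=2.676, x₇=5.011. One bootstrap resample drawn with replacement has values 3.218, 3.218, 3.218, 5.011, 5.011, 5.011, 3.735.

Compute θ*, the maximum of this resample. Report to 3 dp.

Maximum = 5.011

θ* = 5.011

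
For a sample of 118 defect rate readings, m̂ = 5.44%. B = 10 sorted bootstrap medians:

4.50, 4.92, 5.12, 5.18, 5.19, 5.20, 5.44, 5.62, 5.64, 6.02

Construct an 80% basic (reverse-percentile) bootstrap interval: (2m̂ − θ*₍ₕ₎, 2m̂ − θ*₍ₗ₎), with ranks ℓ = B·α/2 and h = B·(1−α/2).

(5.24, 6.38)

Percentile endpoints at ranks 1 and 9: θ*₍1₎ = 4.50, θ*₍9₎ = 5.64.
Basic interval reflects these around m̂:
  lower = 2 × 5.44 − 5.64 = 5.24
  upper = 2 × 5.44 − 4.50 = 6.38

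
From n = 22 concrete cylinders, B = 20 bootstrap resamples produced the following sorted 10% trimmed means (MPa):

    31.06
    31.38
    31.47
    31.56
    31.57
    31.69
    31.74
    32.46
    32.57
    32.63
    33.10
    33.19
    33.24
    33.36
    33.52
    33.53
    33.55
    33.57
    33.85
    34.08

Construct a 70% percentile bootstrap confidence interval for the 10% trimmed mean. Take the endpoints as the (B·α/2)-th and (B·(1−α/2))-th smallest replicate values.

α = 0.30; lower rank = 20 × 0.150 = 3; upper rank = 20 × 0.850 = 17.
The 3rd smallest replicate is 31.47; the 17th is 33.55.

(31.47, 33.55)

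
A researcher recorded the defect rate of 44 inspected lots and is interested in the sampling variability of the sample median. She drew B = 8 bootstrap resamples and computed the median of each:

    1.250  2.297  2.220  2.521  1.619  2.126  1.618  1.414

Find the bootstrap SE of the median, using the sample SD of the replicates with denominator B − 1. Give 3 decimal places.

Bootstrap SE is the standard deviation of the 8 replicate medians.
Mean of replicates: (1.250 + 2.297 + 2.220 + 2.521 + 1.619 + 2.126 + 1.618 + 1.414) / 8 = 15.0650 / 8 = 1.8831
Sum of squared deviations: (−0.6331)² + (+0.4139)² + (+0.3369)² + (+0.6379)² + (−0.2641)² + (+0.2429)² + (−0.2651)² + (−0.4691)² = 1.5116
Variance = 1.5116 / 7 = 0.2159
SE* = √0.2159

SE* = 0.465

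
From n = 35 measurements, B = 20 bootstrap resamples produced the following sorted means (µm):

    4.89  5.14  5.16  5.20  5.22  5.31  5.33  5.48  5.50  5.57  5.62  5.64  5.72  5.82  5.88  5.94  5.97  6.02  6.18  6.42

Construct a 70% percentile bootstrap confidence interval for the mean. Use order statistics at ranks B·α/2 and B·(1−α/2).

(5.16, 5.97)

α = 0.30; lower rank = 20 × 0.150 = 3; upper rank = 20 × 0.850 = 17.
The 3rd smallest replicate is 5.16; the 17th is 5.97.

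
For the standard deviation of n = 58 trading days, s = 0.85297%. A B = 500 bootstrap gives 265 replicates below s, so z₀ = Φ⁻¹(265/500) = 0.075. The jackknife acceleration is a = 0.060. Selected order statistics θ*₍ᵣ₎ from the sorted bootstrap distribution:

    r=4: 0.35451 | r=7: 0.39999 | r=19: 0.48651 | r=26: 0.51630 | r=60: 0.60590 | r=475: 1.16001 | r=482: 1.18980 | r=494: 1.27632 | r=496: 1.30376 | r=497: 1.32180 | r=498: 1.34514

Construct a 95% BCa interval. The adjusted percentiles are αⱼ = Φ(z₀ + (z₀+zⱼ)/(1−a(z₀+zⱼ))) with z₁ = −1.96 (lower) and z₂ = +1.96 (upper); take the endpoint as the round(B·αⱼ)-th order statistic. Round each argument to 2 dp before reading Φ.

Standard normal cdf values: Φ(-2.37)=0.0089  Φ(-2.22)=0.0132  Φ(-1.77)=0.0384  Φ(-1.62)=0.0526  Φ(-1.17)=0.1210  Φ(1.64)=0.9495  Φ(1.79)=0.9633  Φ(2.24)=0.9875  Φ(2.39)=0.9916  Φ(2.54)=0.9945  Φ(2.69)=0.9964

Lower: z₀ + z₁ = 0.075 + (-1.960) = -1.885; 1 − a(z₀+z₁) = 1 − (0.060)(-1.885) = 1.1131; argument = 0.075 + (-1.885)/1.1131 = -1.6185 → -1.62.
α₁ = Φ(-1.62) = 0.0526; rank = round(500 × 0.0526) = 26; θ*₍26₎ = 0.51630.
Upper: z₀ + z₂ = 2.035; 1 − a(z₀+z₂) = 0.8779; argument = 2.3930 → 2.39; α₂ = 0.9916; rank = 496; θ*₍496₎ = 1.30376.

(0.51630, 1.30376)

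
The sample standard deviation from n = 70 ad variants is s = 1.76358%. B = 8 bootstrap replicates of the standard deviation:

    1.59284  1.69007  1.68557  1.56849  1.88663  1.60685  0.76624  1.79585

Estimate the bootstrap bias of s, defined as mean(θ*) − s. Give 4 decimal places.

bias = −0.1895

mean(θ*) = (1.59284 + 1.69007 + 1.68557 + 1.56849 + 1.88663 + 1.60685 + 0.76624 + 1.79585) / 8 = 1.57407
bias = 1.57407 − 1.76358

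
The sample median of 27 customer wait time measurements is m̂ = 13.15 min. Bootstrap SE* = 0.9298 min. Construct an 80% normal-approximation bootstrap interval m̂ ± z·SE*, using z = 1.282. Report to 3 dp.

(11.958, 14.342)

Margin = 1.282 × 0.9298 = 1.1920
Interval: 13.15 ± 1.1920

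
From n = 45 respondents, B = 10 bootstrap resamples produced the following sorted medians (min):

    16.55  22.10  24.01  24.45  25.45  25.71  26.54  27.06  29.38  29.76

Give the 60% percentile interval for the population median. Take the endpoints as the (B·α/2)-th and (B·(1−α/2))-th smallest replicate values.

α = 0.40; lower rank = 10 × 0.200 = 2; upper rank = 10 × 0.800 = 8.
The 2nd smallest replicate is 22.10; the 8th is 27.06.

(22.10, 27.06)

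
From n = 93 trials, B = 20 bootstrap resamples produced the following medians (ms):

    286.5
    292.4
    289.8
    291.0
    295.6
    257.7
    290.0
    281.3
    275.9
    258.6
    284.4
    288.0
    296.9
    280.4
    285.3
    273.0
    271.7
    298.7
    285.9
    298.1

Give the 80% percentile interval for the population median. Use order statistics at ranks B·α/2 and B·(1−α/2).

Sorted replicates: 257.7, 258.6, 271.7, 273.0, 275.9, 280.4, 281.3, 284.4, 285.3, 285.9, 286.5, 288.0, 289.8, 290.0, 291.0, 292.4, 295.6, 296.9, 298.1, 298.7
α = 0.20; lower rank = 20 × 0.100 = 2; upper rank = 20 × 0.900 = 18.
The 2nd smallest replicate is 258.6; the 18th is 296.9.

(258.6, 296.9)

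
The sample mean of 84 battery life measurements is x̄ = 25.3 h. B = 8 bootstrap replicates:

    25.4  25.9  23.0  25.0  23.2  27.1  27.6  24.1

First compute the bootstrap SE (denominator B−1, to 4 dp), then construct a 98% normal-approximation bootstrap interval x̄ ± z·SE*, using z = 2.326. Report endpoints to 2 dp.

Mean of replicates = 25.1625; sum of squared deviations = 19.9788; SE* = √(19.9788/7) = 1.6894
Margin = 2.326 × 1.6894 = 3.930
Interval: 25.3 ± 3.930

(21.37, 29.23)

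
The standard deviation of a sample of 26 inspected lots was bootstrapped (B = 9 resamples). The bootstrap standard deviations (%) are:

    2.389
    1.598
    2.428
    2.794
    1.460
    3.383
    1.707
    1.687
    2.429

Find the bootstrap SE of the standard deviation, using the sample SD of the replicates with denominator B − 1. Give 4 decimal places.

Bootstrap SE is the standard deviation of the 9 replicate standard deviations.
Mean of replicates: (2.389 + 1.598 + 2.428 + 2.794 + 1.460 + 3.383 + 1.707 + 1.687 + 2.429) / 9 = 19.87500 / 9 = 2.20833
Sum of squared deviations: (+0.18067)² + (−0.61033)² + (+0.21967)² + (+0.58567)² + (−0.74833)² + (+1.17467)² + (−0.50133)² + (−0.52133)² + (+0.22067)² = 3.30807
Variance = 3.30807 / 8 = 0.41351
SE* = √0.41351

SE* = 0.6430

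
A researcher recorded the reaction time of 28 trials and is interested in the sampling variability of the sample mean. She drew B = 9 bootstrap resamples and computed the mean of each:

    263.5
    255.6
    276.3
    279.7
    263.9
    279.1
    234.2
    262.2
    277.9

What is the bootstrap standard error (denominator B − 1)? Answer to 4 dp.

Bootstrap SE is the standard deviation of the 9 replicate means.
Mean of replicates: (263.5 + 255.6 + 276.3 + 279.7 + 263.9 + 279.1 + 234.2 + 262.2 + 277.9) / 9 = 2392.40000 / 9 = 265.82222
Sum of squared deviations: (−2.32222)² + (−10.22222)² + (+10.47778)² + (+13.87778)² + (−1.92222)² + (+13.27778)² + (−31.62222)² + (−3.62222)² + (+12.07778)² = 1751.21556
Variance = 1751.21556 / 8 = 218.90194
SE* = √218.90194

SE* = 14.7953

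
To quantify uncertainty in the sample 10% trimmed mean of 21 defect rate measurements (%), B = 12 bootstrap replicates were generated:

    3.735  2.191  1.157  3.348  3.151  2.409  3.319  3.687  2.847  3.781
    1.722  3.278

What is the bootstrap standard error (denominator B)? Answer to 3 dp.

SE* = 0.809

Bootstrap SE is the standard deviation of the 12 replicate 10% trimmed means.
Mean of replicates: (3.735 + 2.191 + 1.157 + 3.348 + 3.151 + 2.409 + 3.319 + 3.687 + 2.847 + 3.781 + 1.722 + 3.278) / 12 = 34.6250 / 12 = 2.8854
Sum of squared deviations: (+0.8496)² + (−0.6944)² + (−1.7284)² + (+0.4626)² + (+0.2656)² + (−0.4764)² + (+0.4336)² + (+0.8016)² + (−0.0384)² + (+0.8956)² + (−1.1634)² + (+0.3926)² = 7.8447
Variance = 7.8447 / 12 = 0.6537
SE* = √0.6537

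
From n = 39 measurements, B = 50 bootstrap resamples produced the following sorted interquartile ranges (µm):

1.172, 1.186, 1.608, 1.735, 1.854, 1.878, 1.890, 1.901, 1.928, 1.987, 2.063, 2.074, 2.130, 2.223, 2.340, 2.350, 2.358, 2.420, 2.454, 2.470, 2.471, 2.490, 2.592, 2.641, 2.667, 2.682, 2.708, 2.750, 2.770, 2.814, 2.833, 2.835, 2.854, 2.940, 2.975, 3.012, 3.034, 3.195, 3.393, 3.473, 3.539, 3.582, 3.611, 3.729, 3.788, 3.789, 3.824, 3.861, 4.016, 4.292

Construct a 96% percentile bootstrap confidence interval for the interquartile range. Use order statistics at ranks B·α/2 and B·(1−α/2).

α = 0.04; lower rank = 50 × 0.020 = 1; upper rank = 50 × 0.980 = 49.
The 1st smallest replicate is 1.172; the 49th is 4.016.

(1.172, 4.016)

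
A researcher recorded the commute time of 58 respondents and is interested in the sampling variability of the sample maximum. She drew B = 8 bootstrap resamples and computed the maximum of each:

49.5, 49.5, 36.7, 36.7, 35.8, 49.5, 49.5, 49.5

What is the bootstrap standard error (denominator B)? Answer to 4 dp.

SE* = 6.3473

Bootstrap SE is the standard deviation of the 8 replicate maximums.
Mean of replicates: (49.5 + 49.5 + 36.7 + 36.7 + 35.8 + 49.5 + 49.5 + 49.5) / 8 = 356.70000 / 8 = 44.58750
Sum of squared deviations: (+4.91250)² + (+4.91250)² + (−7.88750)² + (−7.88750)² + (−8.78750)² + (+4.91250)² + (+4.91250)² + (+4.91250)² = 322.30875
Variance = 322.30875 / 8 = 40.28859
SE* = √40.28859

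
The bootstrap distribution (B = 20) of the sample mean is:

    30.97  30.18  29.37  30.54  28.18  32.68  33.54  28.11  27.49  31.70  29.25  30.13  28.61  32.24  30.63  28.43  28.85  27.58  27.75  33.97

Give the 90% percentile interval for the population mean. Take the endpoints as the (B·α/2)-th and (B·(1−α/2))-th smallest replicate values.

(27.49, 33.54)

Sorted replicates: 27.49, 27.58, 27.75, 28.11, 28.18, 28.43, 28.61, 28.85, 29.25, 29.37, 30.13, 30.18, 30.54, 30.63, 30.97, 31.70, 32.24, 32.68, 33.54, 33.97
α = 0.10; lower rank = 20 × 0.050 = 1; upper rank = 20 × 0.950 = 19.
The 1st smallest replicate is 27.49; the 19th is 33.54.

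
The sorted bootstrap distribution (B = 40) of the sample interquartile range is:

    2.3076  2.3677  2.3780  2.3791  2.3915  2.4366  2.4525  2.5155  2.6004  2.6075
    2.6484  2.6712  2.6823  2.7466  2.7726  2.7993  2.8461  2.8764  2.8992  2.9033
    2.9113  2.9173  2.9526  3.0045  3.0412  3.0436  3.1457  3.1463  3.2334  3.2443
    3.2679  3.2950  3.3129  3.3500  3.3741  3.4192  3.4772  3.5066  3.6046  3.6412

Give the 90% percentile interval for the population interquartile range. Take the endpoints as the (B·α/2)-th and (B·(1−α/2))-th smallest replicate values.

(2.3677, 3.5066)

α = 0.10; lower rank = 40 × 0.050 = 2; upper rank = 40 × 0.950 = 38.
The 2nd smallest replicate is 2.3677; the 38th is 3.5066.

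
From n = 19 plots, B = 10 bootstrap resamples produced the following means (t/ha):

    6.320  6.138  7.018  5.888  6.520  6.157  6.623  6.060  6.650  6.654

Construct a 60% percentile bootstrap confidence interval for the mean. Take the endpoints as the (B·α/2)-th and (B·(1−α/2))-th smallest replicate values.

(6.060, 6.650)

Sorted replicates: 5.888, 6.060, 6.138, 6.157, 6.320, 6.520, 6.623, 6.650, 6.654, 7.018
α = 0.40; lower rank = 10 × 0.200 = 2; upper rank = 10 × 0.800 = 8.
The 2nd smallest replicate is 6.060; the 8th is 6.650.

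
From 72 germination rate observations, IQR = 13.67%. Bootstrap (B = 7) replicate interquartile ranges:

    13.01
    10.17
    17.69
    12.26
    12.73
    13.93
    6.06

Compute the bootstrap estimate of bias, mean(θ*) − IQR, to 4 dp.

mean(θ*) = (13.01 + 10.17 + 17.69 + 12.26 + 12.73 + 13.93 + 6.06) / 7 = 12.26429
bias = 12.26429 − 13.67

bias = −1.4057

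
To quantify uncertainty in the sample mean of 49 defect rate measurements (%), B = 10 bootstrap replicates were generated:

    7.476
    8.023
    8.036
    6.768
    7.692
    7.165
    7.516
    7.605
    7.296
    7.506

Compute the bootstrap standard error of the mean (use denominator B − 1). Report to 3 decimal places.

Bootstrap SE is the standard deviation of the 10 replicate means.
Mean of replicates: (7.476 + 8.023 + 8.036 + 6.768 + 7.692 + 7.165 + 7.516 + 7.605 + 7.296 + 7.506) / 10 = 75.0830 / 10 = 7.5083
Sum of squared deviations: (−0.0323)² + (+0.5147)² + (+0.5277)² + (−0.7403)² + (+0.1837)² + (−0.3433)² + (+0.0077)² + (+0.0967)² + (−0.2123)² + (−0.0023)² = 1.2986
Variance = 1.2986 / 9 = 0.1443
SE* = √0.1443

SE* = 0.380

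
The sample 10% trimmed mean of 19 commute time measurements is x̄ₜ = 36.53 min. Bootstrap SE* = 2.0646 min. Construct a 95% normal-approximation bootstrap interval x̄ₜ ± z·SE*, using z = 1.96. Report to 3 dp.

Margin = 1.96 × 2.0646 = 4.0466
Interval: 36.53 ± 4.0466

(32.483, 40.577)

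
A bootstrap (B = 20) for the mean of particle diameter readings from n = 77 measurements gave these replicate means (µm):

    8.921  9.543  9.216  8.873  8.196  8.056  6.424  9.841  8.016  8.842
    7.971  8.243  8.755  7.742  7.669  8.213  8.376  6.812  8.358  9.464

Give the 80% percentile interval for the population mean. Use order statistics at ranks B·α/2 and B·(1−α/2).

(6.812, 9.464)

Sorted replicates: 6.424, 6.812, 7.669, 7.742, 7.971, 8.016, 8.056, 8.196, 8.213, 8.243, 8.358, 8.376, 8.755, 8.842, 8.873, 8.921, 9.216, 9.464, 9.543, 9.841
α = 0.20; lower rank = 20 × 0.100 = 2; upper rank = 20 × 0.900 = 18.
The 2nd smallest replicate is 6.812; the 18th is 9.464.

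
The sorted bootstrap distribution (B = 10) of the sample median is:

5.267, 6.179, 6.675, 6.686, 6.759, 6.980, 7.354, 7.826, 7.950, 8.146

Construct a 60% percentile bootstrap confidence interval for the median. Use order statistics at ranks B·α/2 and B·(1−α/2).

α = 0.40; lower rank = 10 × 0.200 = 2; upper rank = 10 × 0.800 = 8.
The 2nd smallest replicate is 6.179; the 8th is 7.826.

(6.179, 7.826)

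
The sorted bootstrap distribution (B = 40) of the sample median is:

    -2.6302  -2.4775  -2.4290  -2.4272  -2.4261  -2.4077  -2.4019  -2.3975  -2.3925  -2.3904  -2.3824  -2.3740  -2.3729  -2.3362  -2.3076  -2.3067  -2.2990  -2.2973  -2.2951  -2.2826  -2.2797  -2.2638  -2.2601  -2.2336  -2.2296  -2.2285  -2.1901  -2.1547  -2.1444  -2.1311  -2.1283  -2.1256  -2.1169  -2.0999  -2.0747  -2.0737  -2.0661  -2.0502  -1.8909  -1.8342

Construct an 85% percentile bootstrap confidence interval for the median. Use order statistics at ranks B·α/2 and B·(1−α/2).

α = 0.15; lower rank = 40 × 0.075 = 3; upper rank = 40 × 0.925 = 37.
The 3rd smallest replicate is -2.4290; the 37th is -2.0661.

(-2.4290, -2.0661)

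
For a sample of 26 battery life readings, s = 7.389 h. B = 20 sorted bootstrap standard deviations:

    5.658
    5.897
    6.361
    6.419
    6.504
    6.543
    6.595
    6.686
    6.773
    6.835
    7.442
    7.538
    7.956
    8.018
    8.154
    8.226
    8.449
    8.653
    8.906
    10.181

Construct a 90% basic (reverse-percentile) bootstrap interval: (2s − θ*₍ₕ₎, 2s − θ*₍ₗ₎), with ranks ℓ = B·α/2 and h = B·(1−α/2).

Percentile endpoints at ranks 1 and 19: θ*₍1₎ = 5.658, θ*₍19₎ = 8.906.
Basic interval reflects these around s:
  lower = 2 × 7.389 − 8.906 = 5.872
  upper = 2 × 7.389 − 5.658 = 9.120

(5.872, 9.120)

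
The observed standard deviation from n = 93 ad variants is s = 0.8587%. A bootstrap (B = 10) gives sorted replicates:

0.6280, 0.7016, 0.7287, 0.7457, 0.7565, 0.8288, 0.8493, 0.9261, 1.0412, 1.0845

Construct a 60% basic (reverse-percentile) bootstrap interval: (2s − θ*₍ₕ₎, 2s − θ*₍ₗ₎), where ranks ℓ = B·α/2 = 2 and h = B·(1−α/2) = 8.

(0.7913, 1.0158)

Percentile endpoints at ranks 2 and 8: θ*₍2₎ = 0.7016, θ*₍8₎ = 0.9261.
Basic interval reflects these around s:
  lower = 2 × 0.8587 − 0.9261 = 0.7913
  upper = 2 × 0.8587 − 0.7016 = 1.0158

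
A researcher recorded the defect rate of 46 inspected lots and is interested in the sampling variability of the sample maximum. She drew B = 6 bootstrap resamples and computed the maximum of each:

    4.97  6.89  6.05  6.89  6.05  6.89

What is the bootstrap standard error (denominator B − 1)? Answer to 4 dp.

SE* = 0.7665

Bootstrap SE is the standard deviation of the 6 replicate maximums.
Mean of replicates: (4.97 + 6.89 + 6.05 + 6.89 + 6.05 + 6.89) / 6 = 37.74000 / 6 = 6.29000
Sum of squared deviations: (−1.32000)² + (+0.60000)² + (−0.24000)² + (+0.60000)² + (−0.24000)² + (+0.60000)² = 2.93760
Variance = 2.93760 / 5 = 0.58752
SE* = √0.58752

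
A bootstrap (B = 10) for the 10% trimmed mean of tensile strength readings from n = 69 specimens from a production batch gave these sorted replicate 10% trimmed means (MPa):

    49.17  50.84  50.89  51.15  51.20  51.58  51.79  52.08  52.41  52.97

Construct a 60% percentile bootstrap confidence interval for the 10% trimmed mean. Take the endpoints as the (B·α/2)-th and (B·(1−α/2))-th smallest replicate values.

α = 0.40; lower rank = 10 × 0.200 = 2; upper rank = 10 × 0.800 = 8.
The 2nd smallest replicate is 50.84; the 8th is 52.08.

(50.84, 52.08)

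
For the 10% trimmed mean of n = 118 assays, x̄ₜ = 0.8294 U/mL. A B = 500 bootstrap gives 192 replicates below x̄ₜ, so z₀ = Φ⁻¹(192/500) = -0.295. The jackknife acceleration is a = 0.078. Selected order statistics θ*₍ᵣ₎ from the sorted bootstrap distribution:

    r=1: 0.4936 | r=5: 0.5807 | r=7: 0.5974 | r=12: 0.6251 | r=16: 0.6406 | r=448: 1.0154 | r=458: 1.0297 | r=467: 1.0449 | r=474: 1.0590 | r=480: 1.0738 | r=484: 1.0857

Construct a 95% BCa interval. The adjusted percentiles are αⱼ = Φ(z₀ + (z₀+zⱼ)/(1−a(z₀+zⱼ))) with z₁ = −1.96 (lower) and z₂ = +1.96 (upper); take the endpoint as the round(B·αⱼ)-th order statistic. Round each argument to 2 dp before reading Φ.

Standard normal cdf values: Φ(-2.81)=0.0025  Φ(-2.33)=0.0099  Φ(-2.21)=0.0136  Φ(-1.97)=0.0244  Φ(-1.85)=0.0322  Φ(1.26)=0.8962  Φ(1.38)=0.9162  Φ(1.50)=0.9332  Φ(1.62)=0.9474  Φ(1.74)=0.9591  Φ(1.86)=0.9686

Lower: z₀ + z₁ = -0.295 + (-1.960) = -2.255; 1 − a(z₀+z₁) = 1 − (0.078)(-2.255) = 1.1759; argument = -0.295 + (-2.255)/1.1759 = -2.2127 → -2.21.
α₁ = Φ(-2.21) = 0.0136; rank = round(500 × 0.0136) = 7; θ*₍7₎ = 0.5974.
Upper: z₀ + z₂ = 1.665; 1 − a(z₀+z₂) = 0.8701; argument = 1.6185 → 1.62; α₂ = 0.9474; rank = 474; θ*₍474₎ = 1.0590.

(0.5974, 1.0590)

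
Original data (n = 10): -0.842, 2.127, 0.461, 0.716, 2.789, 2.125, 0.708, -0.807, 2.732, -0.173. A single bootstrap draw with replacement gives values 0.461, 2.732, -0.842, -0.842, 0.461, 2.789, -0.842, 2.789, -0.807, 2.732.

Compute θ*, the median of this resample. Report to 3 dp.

θ* = 0.461

Sorted: -0.842, -0.842, -0.842, -0.807, 0.461, 0.461, 2.732, 2.732, 2.789, 2.789
Median = average of the two middle values = 0.461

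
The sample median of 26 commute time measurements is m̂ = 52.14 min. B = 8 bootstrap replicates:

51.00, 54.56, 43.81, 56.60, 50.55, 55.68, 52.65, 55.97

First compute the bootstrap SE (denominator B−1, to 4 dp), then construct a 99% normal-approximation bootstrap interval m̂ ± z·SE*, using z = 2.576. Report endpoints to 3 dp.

(41.267, 63.013)

Mean of replicates = 52.6025; sum of squared deviations = 124.7139; SE* = √(124.7139/7) = 4.2209
Margin = 2.576 × 4.2209 = 10.8730
Interval: 52.14 ± 10.8730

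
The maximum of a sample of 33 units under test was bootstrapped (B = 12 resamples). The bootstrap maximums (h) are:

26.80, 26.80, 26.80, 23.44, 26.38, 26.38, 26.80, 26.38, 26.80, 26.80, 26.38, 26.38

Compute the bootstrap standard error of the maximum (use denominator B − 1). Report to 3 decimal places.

SE* = 0.938

Bootstrap SE is the standard deviation of the 12 replicate maximums.
Mean of replicates: (26.80 + 26.80 + 26.80 + 23.44 + 26.38 + 26.38 + 26.80 + 26.38 + 26.80 + 26.80 + 26.38 + 26.38) / 12 = 316.1400 / 12 = 26.3450
Sum of squared deviations: (+0.4550)² + (+0.4550)² + (+0.4550)² + (−2.9050)² + (+0.0350)² + (+0.0350)² + (+0.4550)² + (+0.0350)² + (+0.4550)² + (+0.4550)² + (+0.0350)² + (+0.0350)² = 9.6873
Variance = 9.6873 / 11 = 0.8807
SE* = √0.8807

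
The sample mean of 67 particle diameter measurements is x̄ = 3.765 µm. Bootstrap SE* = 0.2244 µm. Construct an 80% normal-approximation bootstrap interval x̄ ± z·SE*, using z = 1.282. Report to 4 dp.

(3.4773, 4.0527)

Margin = 1.282 × 0.2244 = 0.28768
Interval: 3.765 ± 0.28768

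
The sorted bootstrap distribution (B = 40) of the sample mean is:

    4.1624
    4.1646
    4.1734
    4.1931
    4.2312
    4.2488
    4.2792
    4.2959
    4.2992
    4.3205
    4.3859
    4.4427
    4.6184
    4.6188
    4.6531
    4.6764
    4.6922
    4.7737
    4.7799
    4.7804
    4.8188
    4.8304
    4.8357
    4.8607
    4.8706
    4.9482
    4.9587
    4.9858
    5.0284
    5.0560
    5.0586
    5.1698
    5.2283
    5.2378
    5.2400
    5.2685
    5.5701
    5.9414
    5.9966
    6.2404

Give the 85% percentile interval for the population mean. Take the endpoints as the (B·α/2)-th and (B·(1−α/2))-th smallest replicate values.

α = 0.15; lower rank = 40 × 0.075 = 3; upper rank = 40 × 0.925 = 37.
The 3rd smallest replicate is 4.1734; the 37th is 5.5701.

(4.1734, 5.5701)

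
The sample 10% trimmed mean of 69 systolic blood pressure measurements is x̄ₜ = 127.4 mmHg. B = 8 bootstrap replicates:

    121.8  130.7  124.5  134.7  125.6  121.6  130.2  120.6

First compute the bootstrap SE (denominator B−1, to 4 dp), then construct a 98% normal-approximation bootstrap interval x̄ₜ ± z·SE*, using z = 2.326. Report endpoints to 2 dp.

Mean of replicates = 126.2125; sum of squared deviations = 183.6287; SE* = √(183.6287/7) = 5.1218
Margin = 2.326 × 5.1218 = 11.913
Interval: 127.4 ± 11.913

(115.49, 139.31)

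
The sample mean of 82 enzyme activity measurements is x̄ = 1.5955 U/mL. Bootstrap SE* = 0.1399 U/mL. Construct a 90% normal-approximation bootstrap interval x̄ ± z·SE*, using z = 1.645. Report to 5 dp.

Margin = 1.645 × 0.1399 = 0.230135
Interval: 1.5955 ± 0.230135

(1.36536, 1.82564)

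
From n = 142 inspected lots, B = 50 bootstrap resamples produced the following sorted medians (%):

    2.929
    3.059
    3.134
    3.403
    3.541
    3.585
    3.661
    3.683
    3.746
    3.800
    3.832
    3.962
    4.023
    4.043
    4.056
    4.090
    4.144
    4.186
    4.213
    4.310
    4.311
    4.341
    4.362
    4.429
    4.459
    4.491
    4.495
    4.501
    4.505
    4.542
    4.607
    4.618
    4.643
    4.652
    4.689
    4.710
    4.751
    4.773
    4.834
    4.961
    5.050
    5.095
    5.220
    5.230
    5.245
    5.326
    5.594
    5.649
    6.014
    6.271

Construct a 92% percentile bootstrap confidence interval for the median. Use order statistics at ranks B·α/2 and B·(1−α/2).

α = 0.08; lower rank = 50 × 0.040 = 2; upper rank = 50 × 0.960 = 48.
The 2nd smallest replicate is 3.059; the 48th is 5.649.

(3.059, 5.649)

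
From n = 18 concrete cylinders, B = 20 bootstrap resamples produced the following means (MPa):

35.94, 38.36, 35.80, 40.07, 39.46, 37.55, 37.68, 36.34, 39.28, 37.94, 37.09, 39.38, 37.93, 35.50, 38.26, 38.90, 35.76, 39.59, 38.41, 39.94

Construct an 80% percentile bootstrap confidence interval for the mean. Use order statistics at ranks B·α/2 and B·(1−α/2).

Sorted replicates: 35.50, 35.76, 35.80, 35.94, 36.34, 37.09, 37.55, 37.68, 37.93, 37.94, 38.26, 38.36, 38.41, 38.90, 39.28, 39.38, 39.46, 39.59, 39.94, 40.07
α = 0.20; lower rank = 20 × 0.100 = 2; upper rank = 20 × 0.900 = 18.
The 2nd smallest replicate is 35.76; the 18th is 39.59.

(35.76, 39.59)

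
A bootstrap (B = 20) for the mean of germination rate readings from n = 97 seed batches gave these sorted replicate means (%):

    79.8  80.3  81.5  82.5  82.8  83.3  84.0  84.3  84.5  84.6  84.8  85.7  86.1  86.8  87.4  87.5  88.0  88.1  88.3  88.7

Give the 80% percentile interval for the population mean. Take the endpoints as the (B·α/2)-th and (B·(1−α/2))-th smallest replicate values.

(80.3, 88.1)

α = 0.20; lower rank = 20 × 0.100 = 2; upper rank = 20 × 0.900 = 18.
The 2nd smallest replicate is 80.3; the 18th is 88.1.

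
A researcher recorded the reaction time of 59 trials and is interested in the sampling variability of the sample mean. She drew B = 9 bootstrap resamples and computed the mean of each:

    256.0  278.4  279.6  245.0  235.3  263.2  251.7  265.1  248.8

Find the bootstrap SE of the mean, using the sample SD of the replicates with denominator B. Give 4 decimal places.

Bootstrap SE is the standard deviation of the 9 replicate means.
Mean of replicates: (256.0 + 278.4 + 279.6 + 245.0 + 235.3 + 263.2 + 251.7 + 265.1 + 248.8) / 9 = 2323.10000 / 9 = 258.12222
Sum of squared deviations: (−2.12222)² + (+20.27778)² + (+21.47778)² + (−13.12222)² + (−22.82222)² + (+5.07778)² + (−6.42222)² + (+6.97778)² + (−9.32222)² = 1772.65556
Variance = 1772.65556 / 9 = 196.96173
SE* = √196.96173

SE* = 14.0343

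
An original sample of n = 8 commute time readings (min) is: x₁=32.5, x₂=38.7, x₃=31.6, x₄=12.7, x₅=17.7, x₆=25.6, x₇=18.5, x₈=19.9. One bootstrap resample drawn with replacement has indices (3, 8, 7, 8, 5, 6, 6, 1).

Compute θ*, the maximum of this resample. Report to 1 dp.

Resample values: 31.6, 19.9, 18.5, 19.9, 17.7, 25.6, 25.6, 32.5.
Maximum = 32.5

θ* = 32.5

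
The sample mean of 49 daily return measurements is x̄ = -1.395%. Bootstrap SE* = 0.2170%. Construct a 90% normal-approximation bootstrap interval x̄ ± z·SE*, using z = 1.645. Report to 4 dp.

Margin = 1.645 × 0.2170 = 0.35696
Interval: -1.395 ± 0.35696

(-1.7520, -1.0380)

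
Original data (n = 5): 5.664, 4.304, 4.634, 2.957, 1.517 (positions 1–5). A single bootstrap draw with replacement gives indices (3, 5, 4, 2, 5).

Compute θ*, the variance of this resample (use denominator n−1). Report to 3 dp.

Resample values: 4.634, 1.517, 2.957, 4.304, 1.517.
Mean = 2.9858; sum of squared deviations = 8.7698
s² = 8.7698 / 4 = 2.1924

θ* = 2.192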